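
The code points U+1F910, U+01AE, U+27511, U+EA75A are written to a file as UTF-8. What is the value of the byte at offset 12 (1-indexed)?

0xAA

1-indexed offset 12 is 0-indexed offset 11.
U+1F910 → 4-byte form F0 9F A4 90 at offsets 0–3.
U+01AE → 2-byte form C6 AE at offsets 4–5.
U+27511 → 4-byte form F0 A7 94 91 at offsets 6–9.
U+EA75A → 4-byte form F3 AA 9D 9A at offsets 10–13.
Offset 11 falls in char 4's range; it's byte 2 of F3 AA 9D 9A = 0xAA.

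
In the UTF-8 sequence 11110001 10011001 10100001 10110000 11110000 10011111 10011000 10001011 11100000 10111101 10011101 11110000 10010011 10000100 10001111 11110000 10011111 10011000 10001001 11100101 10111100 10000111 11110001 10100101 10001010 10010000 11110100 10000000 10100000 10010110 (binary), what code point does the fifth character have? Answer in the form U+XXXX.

Offset 0: leading byte 0xF1 = 11110001 → 4-byte char #1 = F1 99 A1 B0.
Offset 4: leading byte 0xF0 = 11110000 → 4-byte char #2 = F0 9F 98 8B.
Offset 8: leading byte 0xE0 = 11100000 → 3-byte char #3 = E0 BD 9D.
Offset 11: leading byte 0xF0 = 11110000 → 4-byte char #4 = F0 93 84 8F.
Offset 15: leading byte 0xF0 = 11110000 → 4-byte char #5 = F0 9F 98 89.
Leading byte 0xF0 = 11110000 matches 11110xxx → 4-byte sequence.
Byte 1: 0xF0 = 11110000, payload 000 (3 bits).
Byte 2: 0x9F = 10011111 (10xxxxxx ✓), payload 011111.
Byte 3: 0x98 = 10011000 (10xxxxxx ✓), payload 011000.
Byte 4: 0x89 = 10001001 (10xxxxxx ✓), payload 001001.
Concatenate: 000011111011000001001 = 0x1F609 (21 bits → U+1F609).

U+1F609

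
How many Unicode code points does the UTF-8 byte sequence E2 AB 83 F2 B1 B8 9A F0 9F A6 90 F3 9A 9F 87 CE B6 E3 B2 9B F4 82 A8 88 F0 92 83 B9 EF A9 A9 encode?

Byte at offset 0: 0xE2 = 11100010 → 3-byte char (#1). Advance 3.
Byte at offset 3: 0xF2 = 11110010 → 4-byte char (#2). Advance 4.
Byte at offset 7: 0xF0 = 11110000 → 4-byte char (#3). Advance 4.
Byte at offset 11: 0xF3 = 11110011 → 4-byte char (#4). Advance 4.
Byte at offset 15: 0xCE = 11001110 → 2-byte char (#5). Advance 2.
Byte at offset 17: 0xE3 = 11100011 → 3-byte char (#6). Advance 3.
Byte at offset 20: 0xF4 = 11110100 → 4-byte char (#7). Advance 4.
Byte at offset 24: 0xF0 = 11110000 → 4-byte char (#8). Advance 4.
Byte at offset 28: 0xEF = 11101111 → 3-byte char (#9). Advance 3.
Reached end at offset 31 after 9 code points.

9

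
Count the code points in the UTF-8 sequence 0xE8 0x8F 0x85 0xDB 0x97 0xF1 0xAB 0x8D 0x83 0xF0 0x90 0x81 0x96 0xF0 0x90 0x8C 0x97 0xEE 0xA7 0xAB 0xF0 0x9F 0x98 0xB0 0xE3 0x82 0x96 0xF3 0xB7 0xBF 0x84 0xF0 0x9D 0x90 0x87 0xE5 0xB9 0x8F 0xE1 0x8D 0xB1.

12

Byte at offset 0: 0xE8 = 11101000 → 3-byte char (#1). Advance 3.
Byte at offset 3: 0xDB = 11011011 → 2-byte char (#2). Advance 2.
Byte at offset 5: 0xF1 = 11110001 → 4-byte char (#3). Advance 4.
Byte at offset 9: 0xF0 = 11110000 → 4-byte char (#4). Advance 4.
Byte at offset 13: 0xF0 = 11110000 → 4-byte char (#5). Advance 4.
Byte at offset 17: 0xEE = 11101110 → 3-byte char (#6). Advance 3.
Byte at offset 20: 0xF0 = 11110000 → 4-byte char (#7). Advance 4.
Byte at offset 24: 0xE3 = 11100011 → 3-byte char (#8). Advance 3.
Byte at offset 27: 0xF3 = 11110011 → 4-byte char (#9). Advance 4.
Byte at offset 31: 0xF0 = 11110000 → 4-byte char (#10). Advance 4.
Byte at offset 35: 0xE5 = 11100101 → 3-byte char (#11). Advance 3.
Byte at offset 38: 0xE1 = 11100001 → 3-byte char (#12). Advance 3.
Reached end at offset 41 after 12 code points.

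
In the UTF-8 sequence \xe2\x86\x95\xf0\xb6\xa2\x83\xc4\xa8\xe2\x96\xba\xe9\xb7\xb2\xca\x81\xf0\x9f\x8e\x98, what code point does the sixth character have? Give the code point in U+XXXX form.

U+0281

Offset 0: leading byte 0xE2 = 11100010 → 3-byte char #1 = E2 86 95.
Offset 3: leading byte 0xF0 = 11110000 → 4-byte char #2 = F0 B6 A2 83.
Offset 7: leading byte 0xC4 = 11000100 → 2-byte char #3 = C4 A8.
Offset 9: leading byte 0xE2 = 11100010 → 3-byte char #4 = E2 96 BA.
Offset 12: leading byte 0xE9 = 11101001 → 3-byte char #5 = E9 B7 B2.
Offset 15: leading byte 0xCA = 11001010 → 2-byte char #6 = CA 81.
Leading byte 0xCA = 11001010 matches 110xxxxx → 2-byte sequence.
Byte 1: 0xCA = 11001010, payload 01010 (5 bits).
Byte 2: 0x81 = 10000001 (10xxxxxx ✓), payload 000001.
Concatenate: 01010000001 = 0x281 (11 bits → U+0281).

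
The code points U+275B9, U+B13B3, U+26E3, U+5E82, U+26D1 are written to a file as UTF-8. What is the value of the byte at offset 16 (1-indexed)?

1-indexed offset 16 is 0-indexed offset 15.
U+275B9 → 4-byte form F0 A7 96 B9 at offsets 0–3.
U+B13B3 → 4-byte form F2 B1 8E B3 at offsets 4–7.
U+26E3 → 3-byte form E2 9B A3 at offsets 8–10.
U+5E82 → 3-byte form E5 BA 82 at offsets 11–13.
U+26D1 → 3-byte form E2 9B 91 at offsets 14–16.
Offset 15 falls in char 5's range; it's byte 2 of E2 9B 91 = 0x9B.

0x9B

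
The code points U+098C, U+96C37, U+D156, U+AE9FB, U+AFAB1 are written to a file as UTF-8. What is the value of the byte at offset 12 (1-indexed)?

0xAE

1-indexed offset 12 is 0-indexed offset 11.
U+098C → 3-byte form E0 A6 8C at offsets 0–2.
U+96C37 → 4-byte form F2 96 B0 B7 at offsets 3–6.
U+D156 → 3-byte form ED 85 96 at offsets 7–9.
U+AE9FB → 4-byte form F2 AE A7 BB at offsets 10–13.
Offset 11 falls in char 4's range; it's byte 2 of F2 AE A7 BB = 0xAE.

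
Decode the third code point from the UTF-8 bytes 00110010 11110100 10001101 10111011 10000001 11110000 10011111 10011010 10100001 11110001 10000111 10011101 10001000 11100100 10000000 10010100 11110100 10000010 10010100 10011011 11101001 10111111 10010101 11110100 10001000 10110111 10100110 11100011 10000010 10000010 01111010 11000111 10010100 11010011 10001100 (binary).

Offset 0: leading byte 0x32 = 00110010 → 1-byte char #1 = 32.
Offset 1: leading byte 0xF4 = 11110100 → 4-byte char #2 = F4 8D BB 81.
Offset 5: leading byte 0xF0 = 11110000 → 4-byte char #3 = F0 9F 9A A1.
Leading byte 0xF0 = 11110000 matches 11110xxx → 4-byte sequence.
Byte 1: 0xF0 = 11110000, payload 000 (3 bits).
Byte 2: 0x9F = 10011111 (10xxxxxx ✓), payload 011111.
Byte 3: 0x9A = 10011010 (10xxxxxx ✓), payload 011010.
Byte 4: 0xA1 = 10100001 (10xxxxxx ✓), payload 100001.
Concatenate: 000011111011010100001 = 0x1F6A1 (21 bits → U+1F6A1).

U+1F6A1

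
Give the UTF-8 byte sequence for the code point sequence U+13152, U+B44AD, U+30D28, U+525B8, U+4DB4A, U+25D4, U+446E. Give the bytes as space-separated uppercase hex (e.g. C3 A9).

U+13152: 4-byte form → F0 93 85 92.
U+B44AD: 4-byte form → F2 B4 92 AD.
U+30D28: 4-byte form → F0 B0 B4 A8.
U+525B8: 4-byte form → F1 92 96 B8.
U+4DB4A: 4-byte form → F1 8D AD 8A.
U+25D4: 3-byte form → E2 97 94.
U+446E: 3-byte form → E4 91 AE.
Concatenated (26 bytes): F0 93 85 92 F2 B4 92 AD F0 B0 B4 A8 F1 92 96 B8 F1 8D AD 8A E2 97 94 E4 91 AE.

F0 93 85 92 F2 B4 92 AD F0 B0 B4 A8 F1 92 96 B8 F1 8D AD 8A E2 97 94 E4 91 AE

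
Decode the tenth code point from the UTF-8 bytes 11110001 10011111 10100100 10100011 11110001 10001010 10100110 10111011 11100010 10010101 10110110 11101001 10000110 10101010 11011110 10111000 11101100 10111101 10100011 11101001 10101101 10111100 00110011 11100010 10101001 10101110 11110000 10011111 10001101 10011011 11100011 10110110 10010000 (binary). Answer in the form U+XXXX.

U+1F35B

Offset 0: leading byte 0xF1 = 11110001 → 4-byte char #1 = F1 9F A4 A3.
Offset 4: leading byte 0xF1 = 11110001 → 4-byte char #2 = F1 8A A6 BB.
Offset 8: leading byte 0xE2 = 11100010 → 3-byte char #3 = E2 95 B6.
Offset 11: leading byte 0xE9 = 11101001 → 3-byte char #4 = E9 86 AA.
Offset 14: leading byte 0xDE = 11011110 → 2-byte char #5 = DE B8.
Offset 16: leading byte 0xEC = 11101100 → 3-byte char #6 = EC BD A3.
Offset 19: leading byte 0xE9 = 11101001 → 3-byte char #7 = E9 AD BC.
Offset 22: leading byte 0x33 = 00110011 → 1-byte char #8 = 33.
Offset 23: leading byte 0xE2 = 11100010 → 3-byte char #9 = E2 A9 AE.
Offset 26: leading byte 0xF0 = 11110000 → 4-byte char #10 = F0 9F 8D 9B.
Leading byte 0xF0 = 11110000 matches 11110xxx → 4-byte sequence.
Byte 1: 0xF0 = 11110000, payload 000 (3 bits).
Byte 2: 0x9F = 10011111 (10xxxxxx ✓), payload 011111.
Byte 3: 0x8D = 10001101 (10xxxxxx ✓), payload 001101.
Byte 4: 0x9B = 10011011 (10xxxxxx ✓), payload 011011.
Concatenate: 000011111001101011011 = 0x1F35B (21 bits → U+1F35B).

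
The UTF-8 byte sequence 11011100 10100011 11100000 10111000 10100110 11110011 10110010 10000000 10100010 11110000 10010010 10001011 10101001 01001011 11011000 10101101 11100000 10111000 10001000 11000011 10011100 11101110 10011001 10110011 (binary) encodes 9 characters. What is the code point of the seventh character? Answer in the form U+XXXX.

U+0E08

Offset 0: leading byte 0xDC = 11011100 → 2-byte char #1 = DC A3.
Offset 2: leading byte 0xE0 = 11100000 → 3-byte char #2 = E0 B8 A6.
Offset 5: leading byte 0xF3 = 11110011 → 4-byte char #3 = F3 B2 80 A2.
Offset 9: leading byte 0xF0 = 11110000 → 4-byte char #4 = F0 92 8B A9.
Offset 13: leading byte 0x4B = 01001011 → 1-byte char #5 = 4B.
Offset 14: leading byte 0xD8 = 11011000 → 2-byte char #6 = D8 AD.
Offset 16: leading byte 0xE0 = 11100000 → 3-byte char #7 = E0 B8 88.
Leading byte 0xE0 = 11100000 matches 1110xxxx → 3-byte sequence.
Byte 1: 0xE0 = 11100000, payload 0000 (4 bits).
Byte 2: 0xB8 = 10111000 (10xxxxxx ✓), payload 111000.
Byte 3: 0x88 = 10001000 (10xxxxxx ✓), payload 001000.
Concatenate: 0000111000001000 = 0xE08 (16 bits → U+0E08).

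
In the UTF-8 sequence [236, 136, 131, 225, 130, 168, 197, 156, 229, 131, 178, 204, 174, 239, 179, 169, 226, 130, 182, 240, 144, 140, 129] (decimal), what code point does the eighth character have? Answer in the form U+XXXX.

Offset 0: leading byte 0xEC = 11101100 → 3-byte char #1 = EC 88 83.
Offset 3: leading byte 0xE1 = 11100001 → 3-byte char #2 = E1 82 A8.
Offset 6: leading byte 0xC5 = 11000101 → 2-byte char #3 = C5 9C.
Offset 8: leading byte 0xE5 = 11100101 → 3-byte char #4 = E5 83 B2.
Offset 11: leading byte 0xCC = 11001100 → 2-byte char #5 = CC AE.
Offset 13: leading byte 0xEF = 11101111 → 3-byte char #6 = EF B3 A9.
Offset 16: leading byte 0xE2 = 11100010 → 3-byte char #7 = E2 82 B6.
Offset 19: leading byte 0xF0 = 11110000 → 4-byte char #8 = F0 90 8C 81.
Leading byte 0xF0 = 11110000 matches 11110xxx → 4-byte sequence.
Byte 1: 0xF0 = 11110000, payload 000 (3 bits).
Byte 2: 0x90 = 10010000 (10xxxxxx ✓), payload 010000.
Byte 3: 0x8C = 10001100 (10xxxxxx ✓), payload 001100.
Byte 4: 0x81 = 10000001 (10xxxxxx ✓), payload 000001.
Concatenate: 000010000001100000001 = 0x10301 (21 bits → U+10301).

U+10301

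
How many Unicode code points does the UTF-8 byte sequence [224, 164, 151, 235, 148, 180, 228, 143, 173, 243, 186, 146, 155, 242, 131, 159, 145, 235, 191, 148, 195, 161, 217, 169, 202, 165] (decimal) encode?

Byte at offset 0: 0xE0 = 11100000 → 3-byte char (#1). Advance 3.
Byte at offset 3: 0xEB = 11101011 → 3-byte char (#2). Advance 3.
Byte at offset 6: 0xE4 = 11100100 → 3-byte char (#3). Advance 3.
Byte at offset 9: 0xF3 = 11110011 → 4-byte char (#4). Advance 4.
Byte at offset 13: 0xF2 = 11110010 → 4-byte char (#5). Advance 4.
Byte at offset 17: 0xEB = 11101011 → 3-byte char (#6). Advance 3.
Byte at offset 20: 0xC3 = 11000011 → 2-byte char (#7). Advance 2.
Byte at offset 22: 0xD9 = 11011001 → 2-byte char (#8). Advance 2.
Byte at offset 24: 0xCA = 11001010 → 2-byte char (#9). Advance 2.
Reached end at offset 26 after 9 code points.

9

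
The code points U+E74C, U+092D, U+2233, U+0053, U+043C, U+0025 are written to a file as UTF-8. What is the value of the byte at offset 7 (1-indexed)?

0xE2

1-indexed offset 7 is 0-indexed offset 6.
U+E74C → 3-byte form EE 9D 8C at offsets 0–2.
U+092D → 3-byte form E0 A4 AD at offsets 3–5.
U+2233 → 3-byte form E2 88 B3 at offsets 6–8.
Offset 6 falls in char 3's range; it's byte 1 of E2 88 B3 = 0xE2.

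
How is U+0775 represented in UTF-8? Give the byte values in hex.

U+0775 = 0x775 = 1909 decimal. In range U+0080–U+07FF → 2-byte form: 110xxxxx 10xxxxxx.
Binary (11 bits): 11101110101.
Split 5+6: 11101 | 110101.
Byte 1: 11011101 = 0xDD.
Byte 2: 10110101 = 0xB5.

DD B5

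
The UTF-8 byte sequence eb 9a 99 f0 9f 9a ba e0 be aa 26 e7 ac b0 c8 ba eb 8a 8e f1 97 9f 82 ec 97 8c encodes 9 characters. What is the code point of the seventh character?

U+B28E

Offset 0: leading byte 0xEB = 11101011 → 3-byte char #1 = EB 9A 99.
Offset 3: leading byte 0xF0 = 11110000 → 4-byte char #2 = F0 9F 9A BA.
Offset 7: leading byte 0xE0 = 11100000 → 3-byte char #3 = E0 BE AA.
Offset 10: leading byte 0x26 = 00100110 → 1-byte char #4 = 26.
Offset 11: leading byte 0xE7 = 11100111 → 3-byte char #5 = E7 AC B0.
Offset 14: leading byte 0xC8 = 11001000 → 2-byte char #6 = C8 BA.
Offset 16: leading byte 0xEB = 11101011 → 3-byte char #7 = EB 8A 8E.
Leading byte 0xEB = 11101011 matches 1110xxxx → 3-byte sequence.
Byte 1: 0xEB = 11101011, payload 1011 (4 bits).
Byte 2: 0x8A = 10001010 (10xxxxxx ✓), payload 001010.
Byte 3: 0x8E = 10001110 (10xxxxxx ✓), payload 001110.
Concatenate: 1011001010001110 = 0xB28E (16 bits → U+B28E).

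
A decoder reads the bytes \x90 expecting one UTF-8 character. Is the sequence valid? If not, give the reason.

invalid (continuation byte with no leading byte)

Byte 0x90 = 10010000 has the form 10xxxxxx — a continuation byte — but there is no preceding leading byte.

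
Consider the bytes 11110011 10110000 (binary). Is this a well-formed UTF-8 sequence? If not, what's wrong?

invalid (sequence truncated)

Leading byte 0xF3 = 11110011 → 4-byte form, but only 2 bytes are present.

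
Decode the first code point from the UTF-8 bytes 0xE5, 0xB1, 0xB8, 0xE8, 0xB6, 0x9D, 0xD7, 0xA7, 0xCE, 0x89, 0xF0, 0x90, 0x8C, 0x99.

Offset 0: leading byte 0xE5 = 11100101 → 3-byte char #1 = E5 B1 B8.
Leading byte 0xE5 = 11100101 matches 1110xxxx → 3-byte sequence.
Byte 1: 0xE5 = 11100101, payload 0101 (4 bits).
Byte 2: 0xB1 = 10110001 (10xxxxxx ✓), payload 110001.
Byte 3: 0xB8 = 10111000 (10xxxxxx ✓), payload 111000.
Concatenate: 0101110001111000 = 0x5C78 (16 bits → U+5C78).

U+5C78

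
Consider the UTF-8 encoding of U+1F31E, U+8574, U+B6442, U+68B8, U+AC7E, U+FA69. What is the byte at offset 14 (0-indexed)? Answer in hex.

0xEA

U+1F31E → 4-byte form F0 9F 8C 9E at offsets 0–3.
U+8574 → 3-byte form E8 95 B4 at offsets 4–6.
U+B6442 → 4-byte form F2 B6 91 82 at offsets 7–10.
U+68B8 → 3-byte form E6 A2 B8 at offsets 11–13.
U+AC7E → 3-byte form EA B1 BE at offsets 14–16.
Offset 14 falls in char 5's range; it's byte 1 of EA B1 BE = 0xEA.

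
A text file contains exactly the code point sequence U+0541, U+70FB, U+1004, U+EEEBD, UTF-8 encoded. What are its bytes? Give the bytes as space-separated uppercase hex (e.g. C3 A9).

D5 81 E7 83 BB E1 80 84 F3 AE BA BD

U+0541: 2-byte form → D5 81.
U+70FB: 3-byte form → E7 83 BB.
U+1004: 3-byte form → E1 80 84.
U+EEEBD: 4-byte form → F3 AE BA BD.
Concatenated (12 bytes): D5 81 E7 83 BB E1 80 84 F3 AE BA BD.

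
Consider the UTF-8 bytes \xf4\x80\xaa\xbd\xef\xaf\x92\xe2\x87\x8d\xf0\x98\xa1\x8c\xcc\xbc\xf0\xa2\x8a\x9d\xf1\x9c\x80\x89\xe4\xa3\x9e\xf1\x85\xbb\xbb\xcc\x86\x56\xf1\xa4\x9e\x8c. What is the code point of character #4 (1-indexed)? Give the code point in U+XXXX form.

Offset 0: leading byte 0xF4 = 11110100 → 4-byte char #1 = F4 80 AA BD.
Offset 4: leading byte 0xEF = 11101111 → 3-byte char #2 = EF AF 92.
Offset 7: leading byte 0xE2 = 11100010 → 3-byte char #3 = E2 87 8D.
Offset 10: leading byte 0xF0 = 11110000 → 4-byte char #4 = F0 98 A1 8C.
Leading byte 0xF0 = 11110000 matches 11110xxx → 4-byte sequence.
Byte 1: 0xF0 = 11110000, payload 000 (3 bits).
Byte 2: 0x98 = 10011000 (10xxxxxx ✓), payload 011000.
Byte 3: 0xA1 = 10100001 (10xxxxxx ✓), payload 100001.
Byte 4: 0x8C = 10001100 (10xxxxxx ✓), payload 001100.
Concatenate: 000011000100001001100 = 0x1884C (21 bits → U+1884C).

U+1884C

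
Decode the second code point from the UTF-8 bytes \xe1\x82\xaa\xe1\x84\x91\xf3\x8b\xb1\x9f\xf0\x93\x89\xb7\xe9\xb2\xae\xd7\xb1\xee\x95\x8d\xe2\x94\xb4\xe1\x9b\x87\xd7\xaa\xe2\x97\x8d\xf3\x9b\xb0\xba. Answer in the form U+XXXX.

U+1111

Offset 0: leading byte 0xE1 = 11100001 → 3-byte char #1 = E1 82 AA.
Offset 3: leading byte 0xE1 = 11100001 → 3-byte char #2 = E1 84 91.
Leading byte 0xE1 = 11100001 matches 1110xxxx → 3-byte sequence.
Byte 1: 0xE1 = 11100001, payload 0001 (4 bits).
Byte 2: 0x84 = 10000100 (10xxxxxx ✓), payload 000100.
Byte 3: 0x91 = 10010001 (10xxxxxx ✓), payload 010001.
Concatenate: 0001000100010001 = 0x1111 (16 bits → U+1111).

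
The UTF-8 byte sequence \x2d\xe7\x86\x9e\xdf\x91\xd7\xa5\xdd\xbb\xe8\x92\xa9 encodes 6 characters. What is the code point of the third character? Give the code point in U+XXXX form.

Offset 0: leading byte 0x2D = 00101101 → 1-byte char #1 = 2D.
Offset 1: leading byte 0xE7 = 11100111 → 3-byte char #2 = E7 86 9E.
Offset 4: leading byte 0xDF = 11011111 → 2-byte char #3 = DF 91.
Leading byte 0xDF = 11011111 matches 110xxxxx → 2-byte sequence.
Byte 1: 0xDF = 11011111, payload 11111 (5 bits).
Byte 2: 0x91 = 10010001 (10xxxxxx ✓), payload 010001.
Concatenate: 11111010001 = 0x7D1 (11 bits → U+07D1).

U+07D1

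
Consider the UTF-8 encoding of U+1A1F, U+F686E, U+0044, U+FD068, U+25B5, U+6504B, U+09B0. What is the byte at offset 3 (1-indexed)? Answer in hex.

1-indexed offset 3 is 0-indexed offset 2.
U+1A1F → 3-byte form E1 A8 9F at offsets 0–2.
Offset 2 falls in char 1's range; it's byte 3 of E1 A8 9F = 0x9F.

0x9F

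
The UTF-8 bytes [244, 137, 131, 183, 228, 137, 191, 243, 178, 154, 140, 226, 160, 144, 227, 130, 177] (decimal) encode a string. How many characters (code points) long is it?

Byte at offset 0: 0xF4 = 11110100 → 4-byte char (#1). Advance 4.
Byte at offset 4: 0xE4 = 11100100 → 3-byte char (#2). Advance 3.
Byte at offset 7: 0xF3 = 11110011 → 4-byte char (#3). Advance 4.
Byte at offset 11: 0xE2 = 11100010 → 3-byte char (#4). Advance 3.
Byte at offset 14: 0xE3 = 11100011 → 3-byte char (#5). Advance 3.
Reached end at offset 17 after 5 code points.

5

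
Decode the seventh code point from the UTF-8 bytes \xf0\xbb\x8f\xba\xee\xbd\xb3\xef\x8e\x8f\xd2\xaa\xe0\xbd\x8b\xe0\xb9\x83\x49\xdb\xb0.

U+0049

Offset 0: leading byte 0xF0 = 11110000 → 4-byte char #1 = F0 BB 8F BA.
Offset 4: leading byte 0xEE = 11101110 → 3-byte char #2 = EE BD B3.
Offset 7: leading byte 0xEF = 11101111 → 3-byte char #3 = EF 8E 8F.
Offset 10: leading byte 0xD2 = 11010010 → 2-byte char #4 = D2 AA.
Offset 12: leading byte 0xE0 = 11100000 → 3-byte char #5 = E0 BD 8B.
Offset 15: leading byte 0xE0 = 11100000 → 3-byte char #6 = E0 B9 83.
Offset 18: leading byte 0x49 = 01001001 → 1-byte char #7 = 49.
Leading byte 0x49 = 01001001 matches 0xxxxxxx → 1-byte sequence.
Byte 1: 0x49 = 01001001, payload 1001001 (7 bits).
Concatenate: 1001001 = 0x49 (7 bits → U+0049).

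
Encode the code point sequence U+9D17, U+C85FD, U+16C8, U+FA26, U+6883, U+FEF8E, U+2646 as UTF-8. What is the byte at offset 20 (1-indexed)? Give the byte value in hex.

0x8E

1-indexed offset 20 is 0-indexed offset 19.
U+9D17 → 3-byte form E9 B4 97 at offsets 0–2.
U+C85FD → 4-byte form F3 88 97 BD at offsets 3–6.
U+16C8 → 3-byte form E1 9B 88 at offsets 7–9.
U+FA26 → 3-byte form EF A8 A6 at offsets 10–12.
U+6883 → 3-byte form E6 A2 83 at offsets 13–15.
U+FEF8E → 4-byte form F3 BE BE 8E at offsets 16–19.
Offset 19 falls in char 6's range; it's byte 4 of F3 BE BE 8E = 0x8E.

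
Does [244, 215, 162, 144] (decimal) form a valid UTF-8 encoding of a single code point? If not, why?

invalid (non-continuation byte where continuation expected)

Leading byte 0xF4 = 11110100 → 4-byte form.
Byte 2 is 0xD7 = 11010111, which is not 10xxxxxx — expected a continuation byte.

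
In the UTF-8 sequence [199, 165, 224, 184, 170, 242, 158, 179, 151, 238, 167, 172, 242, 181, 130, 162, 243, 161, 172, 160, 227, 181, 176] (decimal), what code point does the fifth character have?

U+B50A2

Offset 0: leading byte 0xC7 = 11000111 → 2-byte char #1 = C7 A5.
Offset 2: leading byte 0xE0 = 11100000 → 3-byte char #2 = E0 B8 AA.
Offset 5: leading byte 0xF2 = 11110010 → 4-byte char #3 = F2 9E B3 97.
Offset 9: leading byte 0xEE = 11101110 → 3-byte char #4 = EE A7 AC.
Offset 12: leading byte 0xF2 = 11110010 → 4-byte char #5 = F2 B5 82 A2.
Leading byte 0xF2 = 11110010 matches 11110xxx → 4-byte sequence.
Byte 1: 0xF2 = 11110010, payload 010 (3 bits).
Byte 2: 0xB5 = 10110101 (10xxxxxx ✓), payload 110101.
Byte 3: 0x82 = 10000010 (10xxxxxx ✓), payload 000010.
Byte 4: 0xA2 = 10100010 (10xxxxxx ✓), payload 100010.
Concatenate: 010110101000010100010 = 0xB50A2 (21 bits → U+B50A2).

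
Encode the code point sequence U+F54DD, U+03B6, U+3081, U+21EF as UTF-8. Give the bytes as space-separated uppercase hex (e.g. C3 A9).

U+F54DD: 4-byte form → F3 B5 93 9D.
U+03B6: 2-byte form → CE B6.
U+3081: 3-byte form → E3 82 81.
U+21EF: 3-byte form → E2 87 AF.
Concatenated (12 bytes): F3 B5 93 9D CE B6 E3 82 81 E2 87 AF.

F3 B5 93 9D CE B6 E3 82 81 E2 87 AF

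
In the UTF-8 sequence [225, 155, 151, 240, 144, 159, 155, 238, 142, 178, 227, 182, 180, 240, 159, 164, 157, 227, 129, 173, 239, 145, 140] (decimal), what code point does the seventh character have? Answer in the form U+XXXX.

Offset 0: leading byte 0xE1 = 11100001 → 3-byte char #1 = E1 9B 97.
Offset 3: leading byte 0xF0 = 11110000 → 4-byte char #2 = F0 90 9F 9B.
Offset 7: leading byte 0xEE = 11101110 → 3-byte char #3 = EE 8E B2.
Offset 10: leading byte 0xE3 = 11100011 → 3-byte char #4 = E3 B6 B4.
Offset 13: leading byte 0xF0 = 11110000 → 4-byte char #5 = F0 9F A4 9D.
Offset 17: leading byte 0xE3 = 11100011 → 3-byte char #6 = E3 81 AD.
Offset 20: leading byte 0xEF = 11101111 → 3-byte char #7 = EF 91 8C.
Leading byte 0xEF = 11101111 matches 1110xxxx → 3-byte sequence.
Byte 1: 0xEF = 11101111, payload 1111 (4 bits).
Byte 2: 0x91 = 10010001 (10xxxxxx ✓), payload 010001.
Byte 3: 0x8C = 10001100 (10xxxxxx ✓), payload 001100.
Concatenate: 1111010001001100 = 0xF44C (16 bits → U+F44C).

U+F44C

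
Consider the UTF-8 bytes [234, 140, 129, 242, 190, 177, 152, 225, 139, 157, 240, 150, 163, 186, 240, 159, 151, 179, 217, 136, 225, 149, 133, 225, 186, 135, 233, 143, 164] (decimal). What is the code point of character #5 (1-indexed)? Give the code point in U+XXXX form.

U+1F5F3

Offset 0: leading byte 0xEA = 11101010 → 3-byte char #1 = EA 8C 81.
Offset 3: leading byte 0xF2 = 11110010 → 4-byte char #2 = F2 BE B1 98.
Offset 7: leading byte 0xE1 = 11100001 → 3-byte char #3 = E1 8B 9D.
Offset 10: leading byte 0xF0 = 11110000 → 4-byte char #4 = F0 96 A3 BA.
Offset 14: leading byte 0xF0 = 11110000 → 4-byte char #5 = F0 9F 97 B3.
Leading byte 0xF0 = 11110000 matches 11110xxx → 4-byte sequence.
Byte 1: 0xF0 = 11110000, payload 000 (3 bits).
Byte 2: 0x9F = 10011111 (10xxxxxx ✓), payload 011111.
Byte 3: 0x97 = 10010111 (10xxxxxx ✓), payload 010111.
Byte 4: 0xB3 = 10110011 (10xxxxxx ✓), payload 110011.
Concatenate: 000011111010111110011 = 0x1F5F3 (21 bits → U+1F5F3).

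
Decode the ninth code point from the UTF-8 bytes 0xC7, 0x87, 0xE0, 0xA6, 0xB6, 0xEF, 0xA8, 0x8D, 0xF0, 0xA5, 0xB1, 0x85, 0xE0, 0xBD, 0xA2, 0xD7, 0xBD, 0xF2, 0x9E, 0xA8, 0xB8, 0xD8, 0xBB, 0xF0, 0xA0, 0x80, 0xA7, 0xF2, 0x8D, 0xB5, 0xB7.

Offset 0: leading byte 0xC7 = 11000111 → 2-byte char #1 = C7 87.
Offset 2: leading byte 0xE0 = 11100000 → 3-byte char #2 = E0 A6 B6.
Offset 5: leading byte 0xEF = 11101111 → 3-byte char #3 = EF A8 8D.
Offset 8: leading byte 0xF0 = 11110000 → 4-byte char #4 = F0 A5 B1 85.
Offset 12: leading byte 0xE0 = 11100000 → 3-byte char #5 = E0 BD A2.
Offset 15: leading byte 0xD7 = 11010111 → 2-byte char #6 = D7 BD.
Offset 17: leading byte 0xF2 = 11110010 → 4-byte char #7 = F2 9E A8 B8.
Offset 21: leading byte 0xD8 = 11011000 → 2-byte char #8 = D8 BB.
Offset 23: leading byte 0xF0 = 11110000 → 4-byte char #9 = F0 A0 80 A7.
Leading byte 0xF0 = 11110000 matches 11110xxx → 4-byte sequence.
Byte 1: 0xF0 = 11110000, payload 000 (3 bits).
Byte 2: 0xA0 = 10100000 (10xxxxxx ✓), payload 100000.
Byte 3: 0x80 = 10000000 (10xxxxxx ✓), payload 000000.
Byte 4: 0xA7 = 10100111 (10xxxxxx ✓), payload 100111.
Concatenate: 000100000000000100111 = 0x20027 (21 bits → U+20027).

U+20027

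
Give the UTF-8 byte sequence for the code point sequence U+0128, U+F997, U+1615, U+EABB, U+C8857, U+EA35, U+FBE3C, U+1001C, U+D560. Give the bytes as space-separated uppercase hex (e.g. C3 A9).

U+0128: 2-byte form → C4 A8.
U+F997: 3-byte form → EF A6 97.
U+1615: 3-byte form → E1 98 95.
U+EABB: 3-byte form → EE AA BB.
U+C8857: 4-byte form → F3 88 A1 97.
U+EA35: 3-byte form → EE A8 B5.
U+FBE3C: 4-byte form → F3 BB B8 BC.
U+1001C: 4-byte form → F0 90 80 9C.
U+D560: 3-byte form → ED 95 A0.
Concatenated (29 bytes): C4 A8 EF A6 97 E1 98 95 EE AA BB F3 88 A1 97 EE A8 B5 F3 BB B8 BC F0 90 80 9C ED 95 A0.

C4 A8 EF A6 97 E1 98 95 EE AA BB F3 88 A1 97 EE A8 B5 F3 BB B8 BC F0 90 80 9C ED 95 A0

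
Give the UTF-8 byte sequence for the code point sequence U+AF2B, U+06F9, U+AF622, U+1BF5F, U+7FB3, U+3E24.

EA BC AB DB B9 F2 AF 98 A2 F0 9B BD 9F E7 BE B3 E3 B8 A4

U+AF2B: 3-byte form → EA BC AB.
U+06F9: 2-byte form → DB B9.
U+AF622: 4-byte form → F2 AF 98 A2.
U+1BF5F: 4-byte form → F0 9B BD 9F.
U+7FB3: 3-byte form → E7 BE B3.
U+3E24: 3-byte form → E3 B8 A4.
Concatenated (19 bytes): EA BC AB DB B9 F2 AF 98 A2 F0 9B BD 9F E7 BE B3 E3 B8 A4.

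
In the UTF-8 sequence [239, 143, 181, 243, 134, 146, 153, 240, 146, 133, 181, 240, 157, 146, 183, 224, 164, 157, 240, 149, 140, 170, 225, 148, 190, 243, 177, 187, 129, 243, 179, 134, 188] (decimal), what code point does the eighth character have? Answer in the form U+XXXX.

Offset 0: leading byte 0xEF = 11101111 → 3-byte char #1 = EF 8F B5.
Offset 3: leading byte 0xF3 = 11110011 → 4-byte char #2 = F3 86 92 99.
Offset 7: leading byte 0xF0 = 11110000 → 4-byte char #3 = F0 92 85 B5.
Offset 11: leading byte 0xF0 = 11110000 → 4-byte char #4 = F0 9D 92 B7.
Offset 15: leading byte 0xE0 = 11100000 → 3-byte char #5 = E0 A4 9D.
Offset 18: leading byte 0xF0 = 11110000 → 4-byte char #6 = F0 95 8C AA.
Offset 22: leading byte 0xE1 = 11100001 → 3-byte char #7 = E1 94 BE.
Offset 25: leading byte 0xF3 = 11110011 → 4-byte char #8 = F3 B1 BB 81.
Leading byte 0xF3 = 11110011 matches 11110xxx → 4-byte sequence.
Byte 1: 0xF3 = 11110011, payload 011 (3 bits).
Byte 2: 0xB1 = 10110001 (10xxxxxx ✓), payload 110001.
Byte 3: 0xBB = 10111011 (10xxxxxx ✓), payload 111011.
Byte 4: 0x81 = 10000001 (10xxxxxx ✓), payload 000001.
Concatenate: 011110001111011000001 = 0xF1EC1 (21 bits → U+F1EC1).

U+F1EC1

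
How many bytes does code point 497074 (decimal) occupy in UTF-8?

U+795B2 = 0x795B2. UTF-8 uses 1 byte below 0x80, 2 below 0x800, 3 below 0x10000, 4 up to 0x10FFFF. 0x795B2 is in U+10000–U+10FFFF → 4 bytes.

4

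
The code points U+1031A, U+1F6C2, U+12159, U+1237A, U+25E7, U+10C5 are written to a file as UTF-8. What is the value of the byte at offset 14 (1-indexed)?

1-indexed offset 14 is 0-indexed offset 13.
U+1031A → 4-byte form F0 90 8C 9A at offsets 0–3.
U+1F6C2 → 4-byte form F0 9F 9B 82 at offsets 4–7.
U+12159 → 4-byte form F0 92 85 99 at offsets 8–11.
U+1237A → 4-byte form F0 92 8D BA at offsets 12–15.
Offset 13 falls in char 4's range; it's byte 2 of F0 92 8D BA = 0x92.

0x92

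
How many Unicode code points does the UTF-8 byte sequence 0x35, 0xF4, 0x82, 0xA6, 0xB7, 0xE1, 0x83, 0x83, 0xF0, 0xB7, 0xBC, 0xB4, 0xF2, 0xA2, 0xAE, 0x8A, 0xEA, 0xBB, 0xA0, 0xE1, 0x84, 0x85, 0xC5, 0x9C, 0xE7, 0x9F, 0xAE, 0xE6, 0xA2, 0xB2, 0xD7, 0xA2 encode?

11

Byte at offset 0: 0x35 = 00110101 → 1-byte char (#1). Advance 1.
Byte at offset 1: 0xF4 = 11110100 → 4-byte char (#2). Advance 4.
Byte at offset 5: 0xE1 = 11100001 → 3-byte char (#3). Advance 3.
Byte at offset 8: 0xF0 = 11110000 → 4-byte char (#4). Advance 4.
Byte at offset 12: 0xF2 = 11110010 → 4-byte char (#5). Advance 4.
Byte at offset 16: 0xEA = 11101010 → 3-byte char (#6). Advance 3.
Byte at offset 19: 0xE1 = 11100001 → 3-byte char (#7). Advance 3.
Byte at offset 22: 0xC5 = 11000101 → 2-byte char (#8). Advance 2.
Byte at offset 24: 0xE7 = 11100111 → 3-byte char (#9). Advance 3.
Byte at offset 27: 0xE6 = 11100110 → 3-byte char (#10). Advance 3.
Byte at offset 30: 0xD7 = 11010111 → 2-byte char (#11). Advance 2.
Reached end at offset 32 after 11 code points.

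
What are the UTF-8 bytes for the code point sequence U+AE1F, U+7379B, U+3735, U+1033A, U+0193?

U+AE1F: 3-byte form → EA B8 9F.
U+7379B: 4-byte form → F1 B3 9E 9B.
U+3735: 3-byte form → E3 9C B5.
U+1033A: 4-byte form → F0 90 8C BA.
U+0193: 2-byte form → C6 93.
Concatenated (16 bytes): EA B8 9F F1 B3 9E 9B E3 9C B5 F0 90 8C BA C6 93.

EA B8 9F F1 B3 9E 9B E3 9C B5 F0 90 8C BA C6 93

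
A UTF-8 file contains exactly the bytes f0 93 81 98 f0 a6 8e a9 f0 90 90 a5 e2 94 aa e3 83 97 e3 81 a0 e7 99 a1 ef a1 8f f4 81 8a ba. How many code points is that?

Byte at offset 0: 0xF0 = 11110000 → 4-byte char (#1). Advance 4.
Byte at offset 4: 0xF0 = 11110000 → 4-byte char (#2). Advance 4.
Byte at offset 8: 0xF0 = 11110000 → 4-byte char (#3). Advance 4.
Byte at offset 12: 0xE2 = 11100010 → 3-byte char (#4). Advance 3.
Byte at offset 15: 0xE3 = 11100011 → 3-byte char (#5). Advance 3.
Byte at offset 18: 0xE3 = 11100011 → 3-byte char (#6). Advance 3.
Byte at offset 21: 0xE7 = 11100111 → 3-byte char (#7). Advance 3.
Byte at offset 24: 0xEF = 11101111 → 3-byte char (#8). Advance 3.
Byte at offset 27: 0xF4 = 11110100 → 4-byte char (#9). Advance 4.
Reached end at offset 31 after 9 code points.

9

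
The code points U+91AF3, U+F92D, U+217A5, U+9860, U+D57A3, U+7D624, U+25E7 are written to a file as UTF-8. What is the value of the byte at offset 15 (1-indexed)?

1-indexed offset 15 is 0-indexed offset 14.
U+91AF3 → 4-byte form F2 91 AB B3 at offsets 0–3.
U+F92D → 3-byte form EF A4 AD at offsets 4–6.
U+217A5 → 4-byte form F0 A1 9E A5 at offsets 7–10.
U+9860 → 3-byte form E9 A1 A0 at offsets 11–13.
U+D57A3 → 4-byte form F3 95 9E A3 at offsets 14–17.
Offset 14 falls in char 5's range; it's byte 1 of F3 95 9E A3 = 0xF3.

0xF3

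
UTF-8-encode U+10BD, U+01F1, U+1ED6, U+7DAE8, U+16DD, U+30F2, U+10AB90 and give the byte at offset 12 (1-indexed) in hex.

1-indexed offset 12 is 0-indexed offset 11.
U+10BD → 3-byte form E1 82 BD at offsets 0–2.
U+01F1 → 2-byte form C7 B1 at offsets 3–4.
U+1ED6 → 3-byte form E1 BB 96 at offsets 5–7.
U+7DAE8 → 4-byte form F1 BD AB A8 at offsets 8–11.
Offset 11 falls in char 4's range; it's byte 4 of F1 BD AB A8 = 0xA8.

0xA8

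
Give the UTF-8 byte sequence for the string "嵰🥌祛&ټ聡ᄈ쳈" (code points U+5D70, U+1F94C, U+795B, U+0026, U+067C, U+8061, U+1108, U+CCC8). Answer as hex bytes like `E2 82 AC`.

U+5D70: 3-byte form → E5 B5 B0.
U+1F94C: 4-byte form → F0 9F A5 8C.
U+795B: 3-byte form → E7 A5 9B.
U+0026: 1-byte form → 26.
U+067C: 2-byte form → D9 BC.
U+8061: 3-byte form → E8 81 A1.
U+1108: 3-byte form → E1 84 88.
U+CCC8: 3-byte form → EC B3 88.
Concatenated (22 bytes): E5 B5 B0 F0 9F A5 8C E7 A5 9B 26 D9 BC E8 81 A1 E1 84 88 EC B3 88.

E5 B5 B0 F0 9F A5 8C E7 A5 9B 26 D9 BC E8 81 A1 E1 84 88 EC B3 88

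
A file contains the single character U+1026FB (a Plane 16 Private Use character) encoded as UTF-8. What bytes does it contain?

F4 82 9B BB

U+1026FB = 0x1026FB = 1058555 decimal. In range U+10000–U+10FFFF → 4-byte form: 11110xxx 10xxxxxx 10xxxxxx 10xxxxxx.
Binary (21 bits): 100000010011011111011.
Split 3+6+6+6: 100 | 000010 | 011011 | 111011.
Byte 1: 11110100 = 0xF4.
Byte 2: 10000010 = 0x82.
Byte 3: 10011011 = 0x9B.
Byte 4: 10111011 = 0xBB.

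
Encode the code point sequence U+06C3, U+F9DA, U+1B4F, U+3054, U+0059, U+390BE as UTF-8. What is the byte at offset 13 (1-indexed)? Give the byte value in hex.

0xF0

1-indexed offset 13 is 0-indexed offset 12.
U+06C3 → 2-byte form DB 83 at offsets 0–1.
U+F9DA → 3-byte form EF A7 9A at offsets 2–4.
U+1B4F → 3-byte form E1 AD 8F at offsets 5–7.
U+3054 → 3-byte form E3 81 94 at offsets 8–10.
U+0059 → 1-byte form 59 at offsets 11–11.
U+390BE → 4-byte form F0 B9 82 BE at offsets 12–15.
Offset 12 falls in char 6's range; it's byte 1 of F0 B9 82 BE = 0xF0.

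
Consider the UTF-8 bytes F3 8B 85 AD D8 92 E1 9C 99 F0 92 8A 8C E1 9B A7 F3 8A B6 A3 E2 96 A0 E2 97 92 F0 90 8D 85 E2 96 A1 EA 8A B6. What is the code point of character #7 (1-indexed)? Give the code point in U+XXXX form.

U+25A0

Offset 0: leading byte 0xF3 = 11110011 → 4-byte char #1 = F3 8B 85 AD.
Offset 4: leading byte 0xD8 = 11011000 → 2-byte char #2 = D8 92.
Offset 6: leading byte 0xE1 = 11100001 → 3-byte char #3 = E1 9C 99.
Offset 9: leading byte 0xF0 = 11110000 → 4-byte char #4 = F0 92 8A 8C.
Offset 13: leading byte 0xE1 = 11100001 → 3-byte char #5 = E1 9B A7.
Offset 16: leading byte 0xF3 = 11110011 → 4-byte char #6 = F3 8A B6 A3.
Offset 20: leading byte 0xE2 = 11100010 → 3-byte char #7 = E2 96 A0.
Leading byte 0xE2 = 11100010 matches 1110xxxx → 3-byte sequence.
Byte 1: 0xE2 = 11100010, payload 0010 (4 bits).
Byte 2: 0x96 = 10010110 (10xxxxxx ✓), payload 010110.
Byte 3: 0xA0 = 10100000 (10xxxxxx ✓), payload 100000.
Concatenate: 0010010110100000 = 0x25A0 (16 bits → U+25A0).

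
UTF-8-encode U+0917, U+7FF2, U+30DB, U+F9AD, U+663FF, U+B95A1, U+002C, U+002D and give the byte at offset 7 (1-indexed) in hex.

0xE3

1-indexed offset 7 is 0-indexed offset 6.
U+0917 → 3-byte form E0 A4 97 at offsets 0–2.
U+7FF2 → 3-byte form E7 BF B2 at offsets 3–5.
U+30DB → 3-byte form E3 83 9B at offsets 6–8.
Offset 6 falls in char 3's range; it's byte 1 of E3 83 9B = 0xE3.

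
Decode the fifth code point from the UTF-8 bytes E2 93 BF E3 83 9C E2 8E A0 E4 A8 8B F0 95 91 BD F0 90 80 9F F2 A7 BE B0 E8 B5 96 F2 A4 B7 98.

U+1547D

Offset 0: leading byte 0xE2 = 11100010 → 3-byte char #1 = E2 93 BF.
Offset 3: leading byte 0xE3 = 11100011 → 3-byte char #2 = E3 83 9C.
Offset 6: leading byte 0xE2 = 11100010 → 3-byte char #3 = E2 8E A0.
Offset 9: leading byte 0xE4 = 11100100 → 3-byte char #4 = E4 A8 8B.
Offset 12: leading byte 0xF0 = 11110000 → 4-byte char #5 = F0 95 91 BD.
Leading byte 0xF0 = 11110000 matches 11110xxx → 4-byte sequence.
Byte 1: 0xF0 = 11110000, payload 000 (3 bits).
Byte 2: 0x95 = 10010101 (10xxxxxx ✓), payload 010101.
Byte 3: 0x91 = 10010001 (10xxxxxx ✓), payload 010001.
Byte 4: 0xBD = 10111101 (10xxxxxx ✓), payload 111101.
Concatenate: 000010101010001111101 = 0x1547D (21 bits → U+1547D).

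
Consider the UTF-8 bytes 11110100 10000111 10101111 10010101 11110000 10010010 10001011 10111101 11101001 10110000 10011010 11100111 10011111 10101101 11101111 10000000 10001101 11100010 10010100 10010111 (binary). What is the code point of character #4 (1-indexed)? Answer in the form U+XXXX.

U+77ED

Offset 0: leading byte 0xF4 = 11110100 → 4-byte char #1 = F4 87 AF 95.
Offset 4: leading byte 0xF0 = 11110000 → 4-byte char #2 = F0 92 8B BD.
Offset 8: leading byte 0xE9 = 11101001 → 3-byte char #3 = E9 B0 9A.
Offset 11: leading byte 0xE7 = 11100111 → 3-byte char #4 = E7 9F AD.
Leading byte 0xE7 = 11100111 matches 1110xxxx → 3-byte sequence.
Byte 1: 0xE7 = 11100111, payload 0111 (4 bits).
Byte 2: 0x9F = 10011111 (10xxxxxx ✓), payload 011111.
Byte 3: 0xAD = 10101101 (10xxxxxx ✓), payload 101101.
Concatenate: 0111011111101101 = 0x77ED (16 bits → U+77ED).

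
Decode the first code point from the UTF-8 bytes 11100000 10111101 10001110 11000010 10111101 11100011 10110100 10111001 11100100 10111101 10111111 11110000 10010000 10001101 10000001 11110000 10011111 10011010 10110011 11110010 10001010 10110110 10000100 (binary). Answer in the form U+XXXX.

Offset 0: leading byte 0xE0 = 11100000 → 3-byte char #1 = E0 BD 8E.
Leading byte 0xE0 = 11100000 matches 1110xxxx → 3-byte sequence.
Byte 1: 0xE0 = 11100000, payload 0000 (4 bits).
Byte 2: 0xBD = 10111101 (10xxxxxx ✓), payload 111101.
Byte 3: 0x8E = 10001110 (10xxxxxx ✓), payload 001110.
Concatenate: 0000111101001110 = 0xF4E (16 bits → U+0F4E).

U+0F4E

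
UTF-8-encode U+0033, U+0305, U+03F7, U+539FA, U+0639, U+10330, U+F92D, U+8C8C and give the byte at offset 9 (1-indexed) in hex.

1-indexed offset 9 is 0-indexed offset 8.
U+0033 → 1-byte form 33 at offsets 0–0.
U+0305 → 2-byte form CC 85 at offsets 1–2.
U+03F7 → 2-byte form CF B7 at offsets 3–4.
U+539FA → 4-byte form F1 93 A7 BA at offsets 5–8.
Offset 8 falls in char 4's range; it's byte 4 of F1 93 A7 BA = 0xBA.

0xBA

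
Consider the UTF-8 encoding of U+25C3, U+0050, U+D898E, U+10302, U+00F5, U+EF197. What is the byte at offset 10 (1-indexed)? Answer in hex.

0x90

1-indexed offset 10 is 0-indexed offset 9.
U+25C3 → 3-byte form E2 97 83 at offsets 0–2.
U+0050 → 1-byte form 50 at offsets 3–3.
U+D898E → 4-byte form F3 98 A6 8E at offsets 4–7.
U+10302 → 4-byte form F0 90 8C 82 at offsets 8–11.
Offset 9 falls in char 4's range; it's byte 2 of F0 90 8C 82 = 0x90.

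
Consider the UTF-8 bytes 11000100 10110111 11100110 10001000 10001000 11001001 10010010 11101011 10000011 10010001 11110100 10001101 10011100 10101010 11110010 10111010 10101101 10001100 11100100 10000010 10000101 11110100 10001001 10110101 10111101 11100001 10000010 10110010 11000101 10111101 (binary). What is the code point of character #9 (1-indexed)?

Offset 0: leading byte 0xC4 = 11000100 → 2-byte char #1 = C4 B7.
Offset 2: leading byte 0xE6 = 11100110 → 3-byte char #2 = E6 88 88.
Offset 5: leading byte 0xC9 = 11001001 → 2-byte char #3 = C9 92.
Offset 7: leading byte 0xEB = 11101011 → 3-byte char #4 = EB 83 91.
Offset 10: leading byte 0xF4 = 11110100 → 4-byte char #5 = F4 8D 9C AA.
Offset 14: leading byte 0xF2 = 11110010 → 4-byte char #6 = F2 BA AD 8C.
Offset 18: leading byte 0xE4 = 11100100 → 3-byte char #7 = E4 82 85.
Offset 21: leading byte 0xF4 = 11110100 → 4-byte char #8 = F4 89 B5 BD.
Offset 25: leading byte 0xE1 = 11100001 → 3-byte char #9 = E1 82 B2.
Leading byte 0xE1 = 11100001 matches 1110xxxx → 3-byte sequence.
Byte 1: 0xE1 = 11100001, payload 0001 (4 bits).
Byte 2: 0x82 = 10000010 (10xxxxxx ✓), payload 000010.
Byte 3: 0xB2 = 10110010 (10xxxxxx ✓), payload 110010.
Concatenate: 0001000010110010 = 0x10B2 (16 bits → U+10B2).

U+10B2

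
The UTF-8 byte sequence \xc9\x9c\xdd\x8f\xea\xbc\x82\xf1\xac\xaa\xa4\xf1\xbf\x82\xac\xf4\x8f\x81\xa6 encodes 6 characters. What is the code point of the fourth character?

U+6CAA4

Offset 0: leading byte 0xC9 = 11001001 → 2-byte char #1 = C9 9C.
Offset 2: leading byte 0xDD = 11011101 → 2-byte char #2 = DD 8F.
Offset 4: leading byte 0xEA = 11101010 → 3-byte char #3 = EA BC 82.
Offset 7: leading byte 0xF1 = 11110001 → 4-byte char #4 = F1 AC AA A4.
Leading byte 0xF1 = 11110001 matches 11110xxx → 4-byte sequence.
Byte 1: 0xF1 = 11110001, payload 001 (3 bits).
Byte 2: 0xAC = 10101100 (10xxxxxx ✓), payload 101100.
Byte 3: 0xAA = 10101010 (10xxxxxx ✓), payload 101010.
Byte 4: 0xA4 = 10100100 (10xxxxxx ✓), payload 100100.
Concatenate: 001101100101010100100 = 0x6CAA4 (21 bits → U+6CAA4).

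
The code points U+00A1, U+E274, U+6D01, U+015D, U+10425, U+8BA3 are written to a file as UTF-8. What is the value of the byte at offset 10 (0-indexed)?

0xF0

U+00A1 → 2-byte form C2 A1 at offsets 0–1.
U+E274 → 3-byte form EE 89 B4 at offsets 2–4.
U+6D01 → 3-byte form E6 B4 81 at offsets 5–7.
U+015D → 2-byte form C5 9D at offsets 8–9.
U+10425 → 4-byte form F0 90 90 A5 at offsets 10–13.
Offset 10 falls in char 5's range; it's byte 1 of F0 90 90 A5 = 0xF0.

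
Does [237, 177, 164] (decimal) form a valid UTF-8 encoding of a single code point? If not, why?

Structurally a 3-byte sequence; payload = 0xDC64.
But 0xDC64 is in U+D800–U+DFFF, the surrogate range. Surrogates are not Unicode scalar values and are forbidden in UTF-8.

invalid (encodes a surrogate (U+D800–U+DFFF))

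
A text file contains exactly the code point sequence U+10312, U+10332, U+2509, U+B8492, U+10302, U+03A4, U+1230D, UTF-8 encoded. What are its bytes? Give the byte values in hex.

U+10312: 4-byte form → F0 90 8C 92.
U+10332: 4-byte form → F0 90 8C B2.
U+2509: 3-byte form → E2 94 89.
U+B8492: 4-byte form → F2 B8 92 92.
U+10302: 4-byte form → F0 90 8C 82.
U+03A4: 2-byte form → CE A4.
U+1230D: 4-byte form → F0 92 8C 8D.
Concatenated (25 bytes): F0 90 8C 92 F0 90 8C B2 E2 94 89 F2 B8 92 92 F0 90 8C 82 CE A4 F0 92 8C 8D.

F0 90 8C 92 F0 90 8C B2 E2 94 89 F2 B8 92 92 F0 90 8C 82 CE A4 F0 92 8C 8D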